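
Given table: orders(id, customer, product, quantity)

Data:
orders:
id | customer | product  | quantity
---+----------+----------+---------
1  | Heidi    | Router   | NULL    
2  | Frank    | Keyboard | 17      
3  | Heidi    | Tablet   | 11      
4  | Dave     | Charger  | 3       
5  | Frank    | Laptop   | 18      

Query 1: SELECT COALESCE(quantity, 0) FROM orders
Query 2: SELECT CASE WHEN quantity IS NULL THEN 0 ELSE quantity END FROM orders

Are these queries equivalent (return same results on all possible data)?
Yes, equivalent

Both queries return: [(0,), (3,), (11,), (17,), (18,)]

Reason: COALESCE vs CASE for NULL handling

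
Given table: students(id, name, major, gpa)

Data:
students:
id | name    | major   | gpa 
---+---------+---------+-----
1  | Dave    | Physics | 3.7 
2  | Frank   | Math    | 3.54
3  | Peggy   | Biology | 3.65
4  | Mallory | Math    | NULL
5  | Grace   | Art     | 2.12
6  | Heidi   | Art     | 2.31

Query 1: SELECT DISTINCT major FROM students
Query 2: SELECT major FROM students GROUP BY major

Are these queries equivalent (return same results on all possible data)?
Yes, equivalent

Both queries return: [('Art',), ('Biology',), ('Math',), ('Physics',)]

Reason: Both get unique majors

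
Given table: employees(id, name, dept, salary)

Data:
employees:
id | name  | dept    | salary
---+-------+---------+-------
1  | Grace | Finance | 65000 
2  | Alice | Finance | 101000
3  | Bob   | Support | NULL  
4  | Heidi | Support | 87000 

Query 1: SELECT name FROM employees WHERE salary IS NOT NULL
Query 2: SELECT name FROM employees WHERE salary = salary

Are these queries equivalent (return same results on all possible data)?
Yes, equivalent

Both queries return: [('Alice',), ('Grace',), ('Heidi',)]

Reason: IS NOT NULL vs self-equality (both exclude NULLs)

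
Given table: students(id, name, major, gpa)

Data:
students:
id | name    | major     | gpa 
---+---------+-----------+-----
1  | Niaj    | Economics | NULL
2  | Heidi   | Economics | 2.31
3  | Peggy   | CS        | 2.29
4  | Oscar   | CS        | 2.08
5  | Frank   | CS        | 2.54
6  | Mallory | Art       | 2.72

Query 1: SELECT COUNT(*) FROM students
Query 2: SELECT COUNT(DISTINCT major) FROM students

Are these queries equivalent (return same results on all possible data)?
No, not equivalent

Query 1 returns: [(6,)]
Query 2 returns: [(3,)]

Reason: COUNT(*) counts rows, COUNT(DISTINCT major) counts unique majors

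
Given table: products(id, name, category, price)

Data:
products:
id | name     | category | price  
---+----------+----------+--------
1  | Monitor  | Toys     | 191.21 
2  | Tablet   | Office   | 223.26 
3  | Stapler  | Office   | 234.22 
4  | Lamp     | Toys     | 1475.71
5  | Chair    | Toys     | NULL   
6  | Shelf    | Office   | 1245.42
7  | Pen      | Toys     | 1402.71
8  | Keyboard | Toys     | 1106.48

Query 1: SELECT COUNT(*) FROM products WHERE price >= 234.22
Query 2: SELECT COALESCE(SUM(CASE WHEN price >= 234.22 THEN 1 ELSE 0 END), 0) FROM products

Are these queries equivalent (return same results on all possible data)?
Yes, equivalent

Both queries return: [(5,)]

Reason: COUNT with WHERE vs conditional SUM (COALESCE handles empty-table NULL)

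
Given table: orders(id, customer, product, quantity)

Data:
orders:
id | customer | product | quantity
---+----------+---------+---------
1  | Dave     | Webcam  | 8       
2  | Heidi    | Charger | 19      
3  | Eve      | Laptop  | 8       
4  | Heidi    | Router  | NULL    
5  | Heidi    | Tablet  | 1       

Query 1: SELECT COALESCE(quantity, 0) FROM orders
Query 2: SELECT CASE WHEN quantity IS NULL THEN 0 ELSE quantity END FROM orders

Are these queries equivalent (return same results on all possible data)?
Yes, equivalent

Both queries return: [(0,), (1,), (8,), (8,), (19,)]

Reason: COALESCE vs CASE for NULL handling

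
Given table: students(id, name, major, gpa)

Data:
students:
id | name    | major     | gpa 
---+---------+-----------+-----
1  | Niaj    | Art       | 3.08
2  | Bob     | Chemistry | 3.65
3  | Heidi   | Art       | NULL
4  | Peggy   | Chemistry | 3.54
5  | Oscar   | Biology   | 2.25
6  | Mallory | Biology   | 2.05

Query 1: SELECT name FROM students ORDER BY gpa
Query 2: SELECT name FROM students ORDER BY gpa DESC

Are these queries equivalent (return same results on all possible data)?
No, not equivalent

Query 1 returns: [('Heidi',), ('Mallory',), ('Oscar',), ('Niaj',), ('Peggy',), ('Bob',)]
Query 2 returns: [('Bob',), ('Peggy',), ('Niaj',), ('Oscar',), ('Mallory',), ('Heidi',)]

Reason: ASC vs DESC gives opposite ordering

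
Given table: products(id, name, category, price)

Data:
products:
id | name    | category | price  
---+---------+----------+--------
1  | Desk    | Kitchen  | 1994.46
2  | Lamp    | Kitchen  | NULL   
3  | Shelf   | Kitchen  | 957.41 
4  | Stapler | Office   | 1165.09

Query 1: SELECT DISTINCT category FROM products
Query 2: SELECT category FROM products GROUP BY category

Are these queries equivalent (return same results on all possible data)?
Yes, equivalent

Both queries return: [('Kitchen',), ('Office',)]

Reason: Both get unique categorys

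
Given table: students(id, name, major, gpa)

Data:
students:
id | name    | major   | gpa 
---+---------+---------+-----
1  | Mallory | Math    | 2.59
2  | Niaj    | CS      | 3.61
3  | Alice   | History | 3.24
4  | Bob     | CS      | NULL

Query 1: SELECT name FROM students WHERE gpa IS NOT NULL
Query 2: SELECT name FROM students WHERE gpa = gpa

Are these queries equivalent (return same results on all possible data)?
Yes, equivalent

Both queries return: [('Alice',), ('Mallory',), ('Niaj',)]

Reason: IS NOT NULL vs self-equality (both exclude NULLs)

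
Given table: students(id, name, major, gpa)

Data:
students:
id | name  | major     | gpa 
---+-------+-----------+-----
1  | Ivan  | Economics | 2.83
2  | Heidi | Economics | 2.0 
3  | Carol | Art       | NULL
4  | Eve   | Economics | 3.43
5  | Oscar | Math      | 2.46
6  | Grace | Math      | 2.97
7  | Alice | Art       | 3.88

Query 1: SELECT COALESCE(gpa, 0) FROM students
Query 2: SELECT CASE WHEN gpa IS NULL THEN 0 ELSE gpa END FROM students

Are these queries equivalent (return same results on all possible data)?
Yes, equivalent

Both queries return: [(0,), (2.0,), (2.46,), (2.83,), (2.97,), (3.43,), (3.88,)]

Reason: COALESCE vs CASE for NULL handling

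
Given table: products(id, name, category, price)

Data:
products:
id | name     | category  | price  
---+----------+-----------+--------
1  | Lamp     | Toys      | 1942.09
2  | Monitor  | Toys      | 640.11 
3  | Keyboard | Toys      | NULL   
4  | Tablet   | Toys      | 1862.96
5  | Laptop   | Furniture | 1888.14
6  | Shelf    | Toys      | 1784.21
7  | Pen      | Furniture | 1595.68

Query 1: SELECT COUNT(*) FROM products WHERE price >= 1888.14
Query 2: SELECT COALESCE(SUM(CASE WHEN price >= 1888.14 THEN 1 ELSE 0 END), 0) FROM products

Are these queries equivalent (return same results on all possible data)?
Yes, equivalent

Both queries return: [(2,)]

Reason: COUNT with WHERE vs conditional SUM (COALESCE handles empty-table NULL)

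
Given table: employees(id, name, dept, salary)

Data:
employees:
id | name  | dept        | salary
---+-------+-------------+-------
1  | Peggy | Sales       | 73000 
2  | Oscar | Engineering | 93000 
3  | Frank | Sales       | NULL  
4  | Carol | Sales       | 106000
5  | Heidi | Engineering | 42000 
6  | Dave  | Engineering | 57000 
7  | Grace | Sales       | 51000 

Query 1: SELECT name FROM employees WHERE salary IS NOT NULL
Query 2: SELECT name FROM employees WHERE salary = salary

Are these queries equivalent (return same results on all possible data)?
Yes, equivalent

Both queries return: [('Carol',), ('Dave',), ('Grace',), ('Heidi',), ('Oscar',), ('Peggy',)]

Reason: IS NOT NULL vs self-equality (both exclude NULLs)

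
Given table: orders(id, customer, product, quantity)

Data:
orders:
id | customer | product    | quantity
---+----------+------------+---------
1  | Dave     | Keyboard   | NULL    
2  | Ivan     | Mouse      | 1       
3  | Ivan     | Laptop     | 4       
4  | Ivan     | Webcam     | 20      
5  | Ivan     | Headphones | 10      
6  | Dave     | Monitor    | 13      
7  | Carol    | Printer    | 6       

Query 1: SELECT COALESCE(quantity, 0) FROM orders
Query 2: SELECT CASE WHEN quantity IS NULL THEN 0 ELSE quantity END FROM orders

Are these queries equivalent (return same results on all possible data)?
Yes, equivalent

Both queries return: [(0,), (1,), (4,), (6,), (10,), (13,), (20,)]

Reason: COALESCE vs CASE for NULL handling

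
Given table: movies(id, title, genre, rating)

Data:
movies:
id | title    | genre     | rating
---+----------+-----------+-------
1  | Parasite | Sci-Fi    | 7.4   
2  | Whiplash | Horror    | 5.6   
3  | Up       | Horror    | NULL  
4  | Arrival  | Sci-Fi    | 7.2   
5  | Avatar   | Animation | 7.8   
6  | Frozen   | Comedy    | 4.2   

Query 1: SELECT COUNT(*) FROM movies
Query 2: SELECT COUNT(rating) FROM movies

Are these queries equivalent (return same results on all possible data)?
No, not equivalent

Query 1 returns: [(6,)]
Query 2 returns: [(5,)]

Reason: COUNT(*) includes NULLs, COUNT(column) excludes them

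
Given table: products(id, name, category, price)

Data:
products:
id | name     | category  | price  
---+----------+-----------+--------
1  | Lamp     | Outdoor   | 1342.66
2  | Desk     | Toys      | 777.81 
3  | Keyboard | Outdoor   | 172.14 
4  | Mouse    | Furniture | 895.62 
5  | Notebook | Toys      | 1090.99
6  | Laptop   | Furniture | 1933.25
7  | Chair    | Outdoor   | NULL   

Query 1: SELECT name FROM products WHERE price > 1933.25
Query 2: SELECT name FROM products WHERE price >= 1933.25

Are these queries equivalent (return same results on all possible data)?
No, not equivalent

Query 1 returns: []
Query 2 returns: [('Laptop',)]

Reason: > vs >= gives different results when price = 1933.25 exists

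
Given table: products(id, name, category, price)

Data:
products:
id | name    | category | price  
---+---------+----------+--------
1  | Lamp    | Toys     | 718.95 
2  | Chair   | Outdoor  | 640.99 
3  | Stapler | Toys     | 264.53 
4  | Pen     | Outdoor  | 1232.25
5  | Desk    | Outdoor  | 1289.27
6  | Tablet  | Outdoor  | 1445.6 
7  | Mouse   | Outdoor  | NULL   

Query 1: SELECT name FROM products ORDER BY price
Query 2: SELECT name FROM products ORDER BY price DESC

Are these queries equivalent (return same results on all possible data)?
No, not equivalent

Query 1 returns: [('Mouse',), ('Stapler',), ('Chair',), ('Lamp',), ('Pen',), ('Desk',), ('Tablet',)]
Query 2 returns: [('Tablet',), ('Desk',), ('Pen',), ('Lamp',), ('Chair',), ('Stapler',), ('Mouse',)]

Reason: ASC vs DESC gives opposite ordering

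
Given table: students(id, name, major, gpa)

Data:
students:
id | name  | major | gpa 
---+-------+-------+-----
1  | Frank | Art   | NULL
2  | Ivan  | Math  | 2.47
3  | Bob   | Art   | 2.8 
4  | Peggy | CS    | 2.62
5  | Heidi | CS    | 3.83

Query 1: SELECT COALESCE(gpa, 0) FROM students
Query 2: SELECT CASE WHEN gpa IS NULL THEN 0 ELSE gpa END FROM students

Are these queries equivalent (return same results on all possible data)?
Yes, equivalent

Both queries return: [(0,), (2.47,), (2.62,), (2.8,), (3.83,)]

Reason: COALESCE vs CASE for NULL handling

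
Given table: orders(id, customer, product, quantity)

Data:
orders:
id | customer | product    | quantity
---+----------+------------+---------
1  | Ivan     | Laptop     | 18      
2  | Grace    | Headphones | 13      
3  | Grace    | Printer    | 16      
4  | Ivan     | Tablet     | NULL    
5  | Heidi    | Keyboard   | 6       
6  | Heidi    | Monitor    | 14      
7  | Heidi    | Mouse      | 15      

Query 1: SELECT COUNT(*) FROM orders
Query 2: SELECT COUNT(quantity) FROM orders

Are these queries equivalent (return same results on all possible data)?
No, not equivalent

Query 1 returns: [(7,)]
Query 2 returns: [(6,)]

Reason: COUNT(*) includes NULLs, COUNT(column) excludes them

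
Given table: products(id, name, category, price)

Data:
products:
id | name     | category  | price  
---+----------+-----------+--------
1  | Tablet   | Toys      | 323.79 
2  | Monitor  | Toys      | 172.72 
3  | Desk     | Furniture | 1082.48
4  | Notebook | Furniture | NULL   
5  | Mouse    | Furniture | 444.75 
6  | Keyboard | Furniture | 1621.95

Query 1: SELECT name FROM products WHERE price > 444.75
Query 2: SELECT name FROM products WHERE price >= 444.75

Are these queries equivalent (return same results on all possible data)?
No, not equivalent

Query 1 returns: [('Desk',), ('Keyboard',)]
Query 2 returns: [('Desk',), ('Mouse',), ('Keyboard',)]

Reason: > vs >= gives different results when price = 444.75 exists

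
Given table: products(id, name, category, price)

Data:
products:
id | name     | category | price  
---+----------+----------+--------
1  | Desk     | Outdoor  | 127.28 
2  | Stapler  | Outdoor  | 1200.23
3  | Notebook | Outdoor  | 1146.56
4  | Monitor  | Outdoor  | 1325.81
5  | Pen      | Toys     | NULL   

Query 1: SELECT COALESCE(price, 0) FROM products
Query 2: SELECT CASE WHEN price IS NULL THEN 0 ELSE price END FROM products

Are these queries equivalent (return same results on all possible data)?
Yes, equivalent

Both queries return: [(0,), (127.28,), (1146.56,), (1200.23,), (1325.81,)]

Reason: COALESCE vs CASE for NULL handling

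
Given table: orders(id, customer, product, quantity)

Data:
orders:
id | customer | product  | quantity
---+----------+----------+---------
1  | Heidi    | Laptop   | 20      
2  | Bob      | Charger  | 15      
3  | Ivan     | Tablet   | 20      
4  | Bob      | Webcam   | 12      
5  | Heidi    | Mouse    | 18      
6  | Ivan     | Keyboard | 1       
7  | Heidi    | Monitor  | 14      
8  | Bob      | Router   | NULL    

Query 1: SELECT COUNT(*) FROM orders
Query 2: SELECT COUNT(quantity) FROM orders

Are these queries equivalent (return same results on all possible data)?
No, not equivalent

Query 1 returns: [(8,)]
Query 2 returns: [(7,)]

Reason: COUNT(*) includes NULLs, COUNT(column) excludes them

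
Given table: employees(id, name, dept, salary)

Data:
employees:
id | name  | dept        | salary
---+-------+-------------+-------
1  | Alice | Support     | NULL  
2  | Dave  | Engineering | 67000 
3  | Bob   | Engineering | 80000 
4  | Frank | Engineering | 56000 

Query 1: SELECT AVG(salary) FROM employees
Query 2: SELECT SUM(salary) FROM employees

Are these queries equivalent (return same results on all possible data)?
No, not equivalent

Query 1 returns: [(67666.66666666667,)]
Query 2 returns: [(203000,)]

Reason: AVG vs SUM give different aggregate values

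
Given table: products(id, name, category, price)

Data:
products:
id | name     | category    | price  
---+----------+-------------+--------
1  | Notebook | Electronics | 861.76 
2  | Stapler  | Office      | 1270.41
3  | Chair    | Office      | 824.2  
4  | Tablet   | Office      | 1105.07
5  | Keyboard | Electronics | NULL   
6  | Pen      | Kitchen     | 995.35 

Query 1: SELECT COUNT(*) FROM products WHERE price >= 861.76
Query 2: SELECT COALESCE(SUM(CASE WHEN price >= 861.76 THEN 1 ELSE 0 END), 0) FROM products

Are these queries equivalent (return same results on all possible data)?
Yes, equivalent

Both queries return: [(4,)]

Reason: COUNT with WHERE vs conditional SUM (COALESCE handles empty-table NULL)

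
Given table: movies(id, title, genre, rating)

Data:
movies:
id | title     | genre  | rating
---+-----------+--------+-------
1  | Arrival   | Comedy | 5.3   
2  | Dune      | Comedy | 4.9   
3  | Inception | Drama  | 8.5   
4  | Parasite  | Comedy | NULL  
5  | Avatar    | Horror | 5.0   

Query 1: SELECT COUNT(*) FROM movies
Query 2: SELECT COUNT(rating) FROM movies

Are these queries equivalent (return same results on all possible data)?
No, not equivalent

Query 1 returns: [(5,)]
Query 2 returns: [(4,)]

Reason: COUNT(*) includes NULLs, COUNT(column) excludes them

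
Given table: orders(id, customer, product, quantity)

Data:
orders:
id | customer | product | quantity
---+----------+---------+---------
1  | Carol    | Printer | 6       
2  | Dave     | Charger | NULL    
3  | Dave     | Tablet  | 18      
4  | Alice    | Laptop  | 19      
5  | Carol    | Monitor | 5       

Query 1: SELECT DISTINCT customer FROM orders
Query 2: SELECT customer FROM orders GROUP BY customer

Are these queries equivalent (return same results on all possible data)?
Yes, equivalent

Both queries return: [('Alice',), ('Carol',), ('Dave',)]

Reason: Both get unique customers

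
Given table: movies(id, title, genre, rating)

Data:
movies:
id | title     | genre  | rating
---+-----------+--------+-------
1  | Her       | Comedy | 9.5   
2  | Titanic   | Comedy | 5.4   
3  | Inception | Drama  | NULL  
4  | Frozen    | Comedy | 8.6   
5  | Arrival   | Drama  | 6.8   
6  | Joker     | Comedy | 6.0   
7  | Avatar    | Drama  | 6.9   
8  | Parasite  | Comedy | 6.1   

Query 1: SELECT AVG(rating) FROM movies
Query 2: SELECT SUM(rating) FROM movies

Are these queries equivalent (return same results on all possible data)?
No, not equivalent

Query 1 returns: [(7.042857142857143,)]
Query 2 returns: [(49.3,)]

Reason: AVG vs SUM give different aggregate values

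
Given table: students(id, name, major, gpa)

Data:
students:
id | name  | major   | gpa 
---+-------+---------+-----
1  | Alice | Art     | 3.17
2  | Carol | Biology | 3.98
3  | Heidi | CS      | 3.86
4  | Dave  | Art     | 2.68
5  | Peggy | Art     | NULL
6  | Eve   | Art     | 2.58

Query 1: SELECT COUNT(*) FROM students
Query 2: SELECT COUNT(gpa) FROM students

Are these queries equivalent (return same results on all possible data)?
No, not equivalent

Query 1 returns: [(6,)]
Query 2 returns: [(5,)]

Reason: COUNT(*) includes NULLs, COUNT(column) excludes them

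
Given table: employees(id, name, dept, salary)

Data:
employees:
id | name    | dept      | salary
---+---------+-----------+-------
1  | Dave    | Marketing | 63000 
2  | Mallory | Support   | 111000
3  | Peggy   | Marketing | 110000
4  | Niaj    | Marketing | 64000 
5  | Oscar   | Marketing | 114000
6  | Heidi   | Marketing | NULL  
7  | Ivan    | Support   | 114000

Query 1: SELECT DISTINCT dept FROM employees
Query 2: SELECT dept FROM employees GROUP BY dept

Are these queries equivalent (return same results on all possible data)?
Yes, equivalent

Both queries return: [('Marketing',), ('Support',)]

Reason: Both get unique depts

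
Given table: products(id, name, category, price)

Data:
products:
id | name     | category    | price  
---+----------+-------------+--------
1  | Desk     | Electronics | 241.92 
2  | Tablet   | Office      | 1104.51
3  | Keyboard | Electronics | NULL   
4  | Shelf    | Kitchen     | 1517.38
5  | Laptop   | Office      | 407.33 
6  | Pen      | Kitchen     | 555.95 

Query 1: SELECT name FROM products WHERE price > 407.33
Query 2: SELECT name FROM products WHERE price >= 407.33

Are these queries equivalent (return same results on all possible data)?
No, not equivalent

Query 1 returns: [('Tablet',), ('Shelf',), ('Pen',)]
Query 2 returns: [('Tablet',), ('Shelf',), ('Laptop',), ('Pen',)]

Reason: > vs >= gives different results when price = 407.33 exists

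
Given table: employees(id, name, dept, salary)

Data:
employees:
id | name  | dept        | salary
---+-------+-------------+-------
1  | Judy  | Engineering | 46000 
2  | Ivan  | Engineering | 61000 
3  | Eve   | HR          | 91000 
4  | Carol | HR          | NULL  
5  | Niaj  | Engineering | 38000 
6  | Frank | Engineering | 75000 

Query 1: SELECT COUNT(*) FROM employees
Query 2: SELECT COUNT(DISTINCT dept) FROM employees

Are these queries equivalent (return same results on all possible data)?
No, not equivalent

Query 1 returns: [(6,)]
Query 2 returns: [(2,)]

Reason: COUNT(*) counts rows, COUNT(DISTINCT dept) counts unique depts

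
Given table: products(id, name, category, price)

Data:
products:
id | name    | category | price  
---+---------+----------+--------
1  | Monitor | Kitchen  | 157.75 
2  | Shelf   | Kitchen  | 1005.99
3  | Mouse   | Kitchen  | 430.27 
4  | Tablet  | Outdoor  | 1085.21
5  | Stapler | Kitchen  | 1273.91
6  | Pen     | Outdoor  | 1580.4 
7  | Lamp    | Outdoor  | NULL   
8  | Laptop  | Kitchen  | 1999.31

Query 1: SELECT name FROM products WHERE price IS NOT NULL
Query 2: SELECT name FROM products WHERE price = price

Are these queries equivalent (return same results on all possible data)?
Yes, equivalent

Both queries return: [('Laptop',), ('Monitor',), ('Mouse',), ('Pen',), ('Shelf',), ('Stapler',), ('Tablet',)]

Reason: IS NOT NULL vs self-equality (both exclude NULLs)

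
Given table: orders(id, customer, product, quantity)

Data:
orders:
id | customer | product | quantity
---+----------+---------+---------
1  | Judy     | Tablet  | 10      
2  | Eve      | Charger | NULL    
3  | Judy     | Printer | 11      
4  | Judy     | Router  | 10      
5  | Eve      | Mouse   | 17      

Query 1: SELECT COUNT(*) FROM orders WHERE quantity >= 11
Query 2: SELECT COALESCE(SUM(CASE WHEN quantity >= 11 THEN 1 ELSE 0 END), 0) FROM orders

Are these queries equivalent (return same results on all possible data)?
Yes, equivalent

Both queries return: [(2,)]

Reason: COUNT with WHERE vs conditional SUM (COALESCE handles empty-table NULL)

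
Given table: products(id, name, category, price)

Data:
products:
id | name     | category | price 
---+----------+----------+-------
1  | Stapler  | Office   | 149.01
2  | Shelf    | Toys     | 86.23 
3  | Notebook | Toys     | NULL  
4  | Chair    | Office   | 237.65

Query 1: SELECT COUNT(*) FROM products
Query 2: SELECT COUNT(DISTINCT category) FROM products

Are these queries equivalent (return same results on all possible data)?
No, not equivalent

Query 1 returns: [(4,)]
Query 2 returns: [(2,)]

Reason: COUNT(*) counts rows, COUNT(DISTINCT category) counts unique categorys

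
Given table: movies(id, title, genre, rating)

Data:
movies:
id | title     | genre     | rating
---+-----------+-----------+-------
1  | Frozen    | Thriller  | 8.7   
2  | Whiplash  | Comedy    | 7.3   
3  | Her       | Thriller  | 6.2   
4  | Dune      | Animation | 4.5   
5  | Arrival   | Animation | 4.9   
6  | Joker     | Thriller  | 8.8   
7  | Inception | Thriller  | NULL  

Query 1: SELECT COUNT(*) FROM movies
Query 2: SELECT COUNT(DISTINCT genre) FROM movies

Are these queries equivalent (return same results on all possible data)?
No, not equivalent

Query 1 returns: [(7,)]
Query 2 returns: [(3,)]

Reason: COUNT(*) counts rows, COUNT(DISTINCT genre) counts unique genres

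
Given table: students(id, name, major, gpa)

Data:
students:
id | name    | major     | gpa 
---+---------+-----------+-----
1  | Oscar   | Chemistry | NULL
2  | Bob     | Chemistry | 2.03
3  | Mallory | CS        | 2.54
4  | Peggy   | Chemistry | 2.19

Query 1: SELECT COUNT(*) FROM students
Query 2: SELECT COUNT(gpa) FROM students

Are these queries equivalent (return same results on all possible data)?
No, not equivalent

Query 1 returns: [(4,)]
Query 2 returns: [(3,)]

Reason: COUNT(*) includes NULLs, COUNT(column) excludes them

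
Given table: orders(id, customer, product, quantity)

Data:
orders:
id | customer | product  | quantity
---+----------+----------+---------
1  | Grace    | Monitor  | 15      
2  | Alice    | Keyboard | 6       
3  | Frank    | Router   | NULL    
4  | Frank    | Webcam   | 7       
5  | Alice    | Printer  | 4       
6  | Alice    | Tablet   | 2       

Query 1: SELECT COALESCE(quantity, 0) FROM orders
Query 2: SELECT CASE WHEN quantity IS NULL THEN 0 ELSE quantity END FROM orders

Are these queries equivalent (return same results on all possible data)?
Yes, equivalent

Both queries return: [(0,), (2,), (4,), (6,), (7,), (15,)]

Reason: COALESCE vs CASE for NULL handling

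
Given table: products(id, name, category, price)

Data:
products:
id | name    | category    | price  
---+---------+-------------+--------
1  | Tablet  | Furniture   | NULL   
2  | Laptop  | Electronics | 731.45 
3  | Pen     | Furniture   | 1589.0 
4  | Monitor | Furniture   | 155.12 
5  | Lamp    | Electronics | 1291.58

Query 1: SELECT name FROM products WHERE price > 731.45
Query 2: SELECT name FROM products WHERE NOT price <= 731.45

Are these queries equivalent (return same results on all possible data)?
Yes, equivalent

Both queries return: [('Lamp',), ('Pen',)]

Reason: Both filter price > 731.45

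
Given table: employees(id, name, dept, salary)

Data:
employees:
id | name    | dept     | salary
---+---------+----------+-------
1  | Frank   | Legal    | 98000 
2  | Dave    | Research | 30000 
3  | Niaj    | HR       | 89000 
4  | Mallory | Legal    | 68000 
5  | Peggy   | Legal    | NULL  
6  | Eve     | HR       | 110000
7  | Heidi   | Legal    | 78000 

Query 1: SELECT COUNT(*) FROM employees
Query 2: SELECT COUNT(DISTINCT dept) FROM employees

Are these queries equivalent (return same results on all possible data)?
No, not equivalent

Query 1 returns: [(7,)]
Query 2 returns: [(3,)]

Reason: COUNT(*) counts rows, COUNT(DISTINCT dept) counts unique depts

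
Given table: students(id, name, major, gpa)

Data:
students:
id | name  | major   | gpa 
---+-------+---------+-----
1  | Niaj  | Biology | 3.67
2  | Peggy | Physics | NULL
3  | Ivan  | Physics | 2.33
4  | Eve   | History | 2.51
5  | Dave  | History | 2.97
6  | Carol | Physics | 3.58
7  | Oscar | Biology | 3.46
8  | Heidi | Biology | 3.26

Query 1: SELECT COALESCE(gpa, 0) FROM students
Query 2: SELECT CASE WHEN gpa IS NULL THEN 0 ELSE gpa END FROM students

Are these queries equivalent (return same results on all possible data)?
Yes, equivalent

Both queries return: [(0,), (2.33,), (2.51,), (2.97,), (3.26,), (3.46,), (3.58,), (3.67,)]

Reason: COALESCE vs CASE for NULL handling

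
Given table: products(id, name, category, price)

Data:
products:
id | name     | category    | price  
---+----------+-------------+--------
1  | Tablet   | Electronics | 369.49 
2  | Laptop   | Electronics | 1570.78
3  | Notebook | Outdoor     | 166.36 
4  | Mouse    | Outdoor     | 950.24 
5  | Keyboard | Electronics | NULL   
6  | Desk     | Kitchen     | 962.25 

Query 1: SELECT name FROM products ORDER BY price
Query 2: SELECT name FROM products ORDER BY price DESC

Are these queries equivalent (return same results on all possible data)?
No, not equivalent

Query 1 returns: [('Keyboard',), ('Notebook',), ('Tablet',), ('Mouse',), ('Desk',), ('Laptop',)]
Query 2 returns: [('Laptop',), ('Desk',), ('Mouse',), ('Tablet',), ('Notebook',), ('Keyboard',)]

Reason: ASC vs DESC gives opposite ordering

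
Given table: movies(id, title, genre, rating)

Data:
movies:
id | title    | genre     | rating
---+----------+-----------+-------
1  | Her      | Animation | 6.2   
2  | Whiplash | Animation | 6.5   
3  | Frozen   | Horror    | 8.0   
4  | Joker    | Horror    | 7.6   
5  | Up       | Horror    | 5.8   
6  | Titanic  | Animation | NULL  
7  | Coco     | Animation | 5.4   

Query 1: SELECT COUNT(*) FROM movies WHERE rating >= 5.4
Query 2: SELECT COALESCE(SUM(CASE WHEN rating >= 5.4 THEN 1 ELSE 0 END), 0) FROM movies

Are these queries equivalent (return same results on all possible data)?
Yes, equivalent

Both queries return: [(6,)]

Reason: COUNT with WHERE vs conditional SUM (COALESCE handles empty-table NULL)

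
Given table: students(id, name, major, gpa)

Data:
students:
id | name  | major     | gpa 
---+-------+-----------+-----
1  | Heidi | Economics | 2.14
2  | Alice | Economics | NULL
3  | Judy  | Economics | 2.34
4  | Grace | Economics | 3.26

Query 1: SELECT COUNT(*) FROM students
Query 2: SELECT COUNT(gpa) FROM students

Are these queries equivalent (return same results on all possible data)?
No, not equivalent

Query 1 returns: [(4,)]
Query 2 returns: [(3,)]

Reason: COUNT(*) includes NULLs, COUNT(column) excludes them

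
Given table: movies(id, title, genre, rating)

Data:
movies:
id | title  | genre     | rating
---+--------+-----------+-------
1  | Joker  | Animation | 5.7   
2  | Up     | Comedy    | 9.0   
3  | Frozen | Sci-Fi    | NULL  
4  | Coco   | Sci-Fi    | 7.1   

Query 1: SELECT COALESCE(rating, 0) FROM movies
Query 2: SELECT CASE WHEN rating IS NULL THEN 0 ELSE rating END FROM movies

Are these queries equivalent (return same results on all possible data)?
Yes, equivalent

Both queries return: [(0,), (5.7,), (7.1,), (9.0,)]

Reason: COALESCE vs CASE for NULL handling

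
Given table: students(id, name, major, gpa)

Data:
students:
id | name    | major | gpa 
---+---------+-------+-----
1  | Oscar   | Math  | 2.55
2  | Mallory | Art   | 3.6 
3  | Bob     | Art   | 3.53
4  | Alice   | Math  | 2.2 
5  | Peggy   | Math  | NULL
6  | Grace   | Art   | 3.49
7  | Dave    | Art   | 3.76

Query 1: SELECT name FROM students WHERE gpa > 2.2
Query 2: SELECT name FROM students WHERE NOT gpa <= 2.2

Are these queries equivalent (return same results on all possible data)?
Yes, equivalent

Both queries return: [('Bob',), ('Dave',), ('Grace',), ('Mallory',), ('Oscar',)]

Reason: Both filter gpa > 2.2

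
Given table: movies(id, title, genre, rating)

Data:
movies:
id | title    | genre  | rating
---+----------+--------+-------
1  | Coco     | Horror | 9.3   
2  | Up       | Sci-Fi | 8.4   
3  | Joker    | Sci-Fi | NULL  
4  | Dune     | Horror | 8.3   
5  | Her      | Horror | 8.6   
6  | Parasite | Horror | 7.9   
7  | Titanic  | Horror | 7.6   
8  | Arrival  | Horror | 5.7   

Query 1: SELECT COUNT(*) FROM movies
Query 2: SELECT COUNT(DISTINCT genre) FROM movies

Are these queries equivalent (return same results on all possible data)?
No, not equivalent

Query 1 returns: [(8,)]
Query 2 returns: [(2,)]

Reason: COUNT(*) counts rows, COUNT(DISTINCT genre) counts unique genres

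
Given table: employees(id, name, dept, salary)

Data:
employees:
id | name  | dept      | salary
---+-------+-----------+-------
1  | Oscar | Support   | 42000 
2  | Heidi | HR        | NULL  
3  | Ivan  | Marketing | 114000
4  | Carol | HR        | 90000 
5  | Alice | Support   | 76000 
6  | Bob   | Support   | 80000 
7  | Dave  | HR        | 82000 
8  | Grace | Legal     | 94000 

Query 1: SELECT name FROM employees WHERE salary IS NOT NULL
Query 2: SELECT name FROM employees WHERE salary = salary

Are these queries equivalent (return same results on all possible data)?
Yes, equivalent

Both queries return: [('Alice',), ('Bob',), ('Carol',), ('Dave',), ('Grace',), ('Ivan',), ('Oscar',)]

Reason: IS NOT NULL vs self-equality (both exclude NULLs)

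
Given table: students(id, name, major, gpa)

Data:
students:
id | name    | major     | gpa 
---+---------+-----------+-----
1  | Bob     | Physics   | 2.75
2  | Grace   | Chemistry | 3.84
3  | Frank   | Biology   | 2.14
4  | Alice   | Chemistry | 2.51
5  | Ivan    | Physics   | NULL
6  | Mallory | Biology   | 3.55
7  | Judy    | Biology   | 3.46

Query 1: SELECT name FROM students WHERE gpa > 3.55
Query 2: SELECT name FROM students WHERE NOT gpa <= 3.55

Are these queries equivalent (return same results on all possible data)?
Yes, equivalent

Both queries return: [('Grace',)]

Reason: Both filter gpa > 3.55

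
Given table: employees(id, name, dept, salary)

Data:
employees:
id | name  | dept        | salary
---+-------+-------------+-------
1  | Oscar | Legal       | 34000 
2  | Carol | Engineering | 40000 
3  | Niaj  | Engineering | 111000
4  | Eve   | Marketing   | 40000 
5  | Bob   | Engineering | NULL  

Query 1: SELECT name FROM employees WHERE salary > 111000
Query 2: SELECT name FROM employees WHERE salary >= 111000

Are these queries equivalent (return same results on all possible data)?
No, not equivalent

Query 1 returns: []
Query 2 returns: [('Niaj',)]

Reason: > vs >= gives different results when salary = 111000 exists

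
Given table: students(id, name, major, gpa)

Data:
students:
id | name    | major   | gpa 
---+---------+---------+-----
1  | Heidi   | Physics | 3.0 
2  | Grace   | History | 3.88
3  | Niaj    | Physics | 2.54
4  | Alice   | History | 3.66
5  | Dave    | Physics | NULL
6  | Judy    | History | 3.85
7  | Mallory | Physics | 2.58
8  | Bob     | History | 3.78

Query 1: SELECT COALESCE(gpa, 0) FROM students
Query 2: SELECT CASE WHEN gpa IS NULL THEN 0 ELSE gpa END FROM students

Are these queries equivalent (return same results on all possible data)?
Yes, equivalent

Both queries return: [(0,), (2.54,), (2.58,), (3.0,), (3.66,), (3.78,), (3.85,), (3.88,)]

Reason: COALESCE vs CASE for NULL handling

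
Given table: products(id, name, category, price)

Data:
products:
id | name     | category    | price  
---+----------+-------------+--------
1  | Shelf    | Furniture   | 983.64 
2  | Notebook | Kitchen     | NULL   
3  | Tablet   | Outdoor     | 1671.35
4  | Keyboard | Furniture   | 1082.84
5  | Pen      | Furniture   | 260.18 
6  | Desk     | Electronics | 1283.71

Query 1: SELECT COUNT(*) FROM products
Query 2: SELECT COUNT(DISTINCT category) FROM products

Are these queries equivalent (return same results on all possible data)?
No, not equivalent

Query 1 returns: [(6,)]
Query 2 returns: [(4,)]

Reason: COUNT(*) counts rows, COUNT(DISTINCT category) counts unique categorys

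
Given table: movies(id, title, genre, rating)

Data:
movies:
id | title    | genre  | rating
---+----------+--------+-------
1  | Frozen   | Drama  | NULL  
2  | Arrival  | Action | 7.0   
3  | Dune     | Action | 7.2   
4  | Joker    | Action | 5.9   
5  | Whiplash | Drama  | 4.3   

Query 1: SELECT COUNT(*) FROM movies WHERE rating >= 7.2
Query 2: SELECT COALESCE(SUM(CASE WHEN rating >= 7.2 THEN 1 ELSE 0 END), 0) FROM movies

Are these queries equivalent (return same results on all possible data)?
Yes, equivalent

Both queries return: [(1,)]

Reason: COUNT with WHERE vs conditional SUM (COALESCE handles empty-table NULL)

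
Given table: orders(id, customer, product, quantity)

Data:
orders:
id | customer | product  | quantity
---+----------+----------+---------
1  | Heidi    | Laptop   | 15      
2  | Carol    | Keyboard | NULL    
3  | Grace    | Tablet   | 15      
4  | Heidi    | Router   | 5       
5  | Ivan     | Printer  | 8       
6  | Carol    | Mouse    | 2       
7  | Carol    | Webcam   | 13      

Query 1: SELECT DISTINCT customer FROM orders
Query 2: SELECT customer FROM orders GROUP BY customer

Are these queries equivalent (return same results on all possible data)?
Yes, equivalent

Both queries return: [('Carol',), ('Grace',), ('Heidi',), ('Ivan',)]

Reason: Both get unique customers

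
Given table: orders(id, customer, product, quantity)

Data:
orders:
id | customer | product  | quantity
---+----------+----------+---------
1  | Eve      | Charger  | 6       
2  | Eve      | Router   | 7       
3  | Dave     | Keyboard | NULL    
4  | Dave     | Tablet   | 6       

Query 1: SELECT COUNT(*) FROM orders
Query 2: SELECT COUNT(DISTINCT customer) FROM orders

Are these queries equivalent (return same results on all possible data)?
No, not equivalent

Query 1 returns: [(4,)]
Query 2 returns: [(2,)]

Reason: COUNT(*) counts rows, COUNT(DISTINCT customer) counts unique customers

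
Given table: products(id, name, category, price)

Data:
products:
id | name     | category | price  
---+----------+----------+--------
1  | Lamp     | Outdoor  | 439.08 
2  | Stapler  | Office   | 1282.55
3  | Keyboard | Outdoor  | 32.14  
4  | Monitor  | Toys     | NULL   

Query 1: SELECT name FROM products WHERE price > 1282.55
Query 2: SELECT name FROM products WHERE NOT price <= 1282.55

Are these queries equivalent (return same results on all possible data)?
Yes, equivalent

Both queries return: []

Reason: Both filter price > 1282.55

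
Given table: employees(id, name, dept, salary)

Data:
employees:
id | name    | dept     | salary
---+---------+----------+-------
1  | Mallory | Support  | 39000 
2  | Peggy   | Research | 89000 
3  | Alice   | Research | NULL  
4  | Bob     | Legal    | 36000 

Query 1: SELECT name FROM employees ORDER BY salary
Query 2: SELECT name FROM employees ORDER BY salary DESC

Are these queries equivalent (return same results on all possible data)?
No, not equivalent

Query 1 returns: [('Alice',), ('Bob',), ('Mallory',), ('Peggy',)]
Query 2 returns: [('Peggy',), ('Mallory',), ('Bob',), ('Alice',)]

Reason: ASC vs DESC gives opposite ordering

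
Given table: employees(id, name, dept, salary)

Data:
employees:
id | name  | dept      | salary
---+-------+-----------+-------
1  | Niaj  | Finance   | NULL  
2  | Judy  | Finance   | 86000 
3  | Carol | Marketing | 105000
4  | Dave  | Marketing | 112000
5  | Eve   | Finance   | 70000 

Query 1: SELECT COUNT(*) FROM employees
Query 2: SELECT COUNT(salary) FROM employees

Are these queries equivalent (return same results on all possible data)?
No, not equivalent

Query 1 returns: [(5,)]
Query 2 returns: [(4,)]

Reason: COUNT(*) includes NULLs, COUNT(column) excludes them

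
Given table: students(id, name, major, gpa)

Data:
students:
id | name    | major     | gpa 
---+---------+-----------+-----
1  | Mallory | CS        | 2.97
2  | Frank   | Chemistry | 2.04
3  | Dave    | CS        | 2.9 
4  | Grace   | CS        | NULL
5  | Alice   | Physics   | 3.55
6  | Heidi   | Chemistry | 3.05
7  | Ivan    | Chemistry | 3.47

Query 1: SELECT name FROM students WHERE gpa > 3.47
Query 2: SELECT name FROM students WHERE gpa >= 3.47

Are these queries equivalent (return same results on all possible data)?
No, not equivalent

Query 1 returns: [('Alice',)]
Query 2 returns: [('Alice',), ('Ivan',)]

Reason: > vs >= gives different results when gpa = 3.47 exists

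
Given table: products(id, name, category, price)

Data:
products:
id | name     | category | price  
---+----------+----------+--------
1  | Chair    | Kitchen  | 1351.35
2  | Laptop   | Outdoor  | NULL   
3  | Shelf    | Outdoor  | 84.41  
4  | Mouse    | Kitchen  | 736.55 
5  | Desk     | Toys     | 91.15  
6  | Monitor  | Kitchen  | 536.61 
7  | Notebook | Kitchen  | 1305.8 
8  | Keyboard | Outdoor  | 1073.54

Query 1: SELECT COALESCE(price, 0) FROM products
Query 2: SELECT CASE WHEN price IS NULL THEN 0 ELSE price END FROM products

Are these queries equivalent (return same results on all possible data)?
Yes, equivalent

Both queries return: [(0,), (84.41,), (91.15,), (536.61,), (736.55,), (1073.54,), (1305.8,), (1351.35,)]

Reason: COALESCE vs CASE for NULL handling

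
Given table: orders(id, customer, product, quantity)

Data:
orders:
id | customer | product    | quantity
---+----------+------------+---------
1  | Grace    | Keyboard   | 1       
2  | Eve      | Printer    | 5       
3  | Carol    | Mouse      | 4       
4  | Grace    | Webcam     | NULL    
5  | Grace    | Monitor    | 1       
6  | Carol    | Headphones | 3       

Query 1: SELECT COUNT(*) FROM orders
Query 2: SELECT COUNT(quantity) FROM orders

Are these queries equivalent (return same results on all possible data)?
No, not equivalent

Query 1 returns: [(6,)]
Query 2 returns: [(5,)]

Reason: COUNT(*) includes NULLs, COUNT(column) excludes them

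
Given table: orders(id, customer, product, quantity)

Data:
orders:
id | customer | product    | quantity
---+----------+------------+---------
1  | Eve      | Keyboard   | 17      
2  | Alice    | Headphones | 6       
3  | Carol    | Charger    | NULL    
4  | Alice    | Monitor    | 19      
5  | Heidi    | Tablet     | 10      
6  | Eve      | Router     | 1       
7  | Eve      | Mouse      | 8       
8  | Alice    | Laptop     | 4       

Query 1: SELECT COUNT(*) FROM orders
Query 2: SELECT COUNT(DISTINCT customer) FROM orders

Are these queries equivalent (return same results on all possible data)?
No, not equivalent

Query 1 returns: [(8,)]
Query 2 returns: [(4,)]

Reason: COUNT(*) counts rows, COUNT(DISTINCT customer) counts unique customers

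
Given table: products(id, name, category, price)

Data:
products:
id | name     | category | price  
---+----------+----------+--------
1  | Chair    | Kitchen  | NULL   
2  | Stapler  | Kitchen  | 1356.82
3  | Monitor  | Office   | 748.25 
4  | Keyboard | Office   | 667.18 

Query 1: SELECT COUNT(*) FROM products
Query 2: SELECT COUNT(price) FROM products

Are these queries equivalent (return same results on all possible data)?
No, not equivalent

Query 1 returns: [(4,)]
Query 2 returns: [(3,)]

Reason: COUNT(*) includes NULLs, COUNT(column) excludes them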